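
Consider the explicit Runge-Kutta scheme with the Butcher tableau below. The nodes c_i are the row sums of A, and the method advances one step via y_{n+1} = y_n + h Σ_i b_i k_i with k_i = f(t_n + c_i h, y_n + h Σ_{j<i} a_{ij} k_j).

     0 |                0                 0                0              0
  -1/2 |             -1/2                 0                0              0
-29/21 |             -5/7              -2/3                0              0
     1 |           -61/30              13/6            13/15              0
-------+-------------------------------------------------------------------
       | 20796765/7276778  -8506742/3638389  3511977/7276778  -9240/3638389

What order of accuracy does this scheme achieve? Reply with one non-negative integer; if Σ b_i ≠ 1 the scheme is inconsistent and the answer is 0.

3

b = (20796765/7276778, -8506742/3638389, 3511977/7276778, -9240/3638389)
c = (0, -1/2, -29/21, 1)
Ac = (0, 0, 1/3, -2873/1260)
Σ b_i: 20796765/7276778·1 + (-8506742/3638389)·1 + 3511977/7276778·1 + (-9240/3638389)·1 = 1 ✓
b·c: (-8506742/3638389)·(-1/2) + 3511977/7276778·(-29/21) + (-9240/3638389)·1 = 1/2 ✓
b·c²: (-8506742/3638389)·1/4 + 3511977/7276778·841/441 + (-9240/3638389)·1 = 1/3 ✓
b·Ac: 3511977/7276778·1/3 + (-9240/3638389)·(-2873/1260) = 1/6 ✓
b·c³: (-8506742/3638389)·(-1/8) + 3511977/7276778·(-24389/9261) + (-9240/3638389)·1 = -128531615/130982004 ≠ 1/4 ⇒ order 3.
b·(c∘Ac): 3511977/7276778·(-29/63) + (-9240/3638389)·(-2873/1260) = -1574487/7276778 ≠ 1/8
b·Ac²: 3511977/7276778·(-1/6) + (-9240/3638389)·116129/52920 = -78861193/916874028 ≠ 1/12
b·A²c: (-9240/3638389)·13/45 = -8008/10915167 ≠ 1/24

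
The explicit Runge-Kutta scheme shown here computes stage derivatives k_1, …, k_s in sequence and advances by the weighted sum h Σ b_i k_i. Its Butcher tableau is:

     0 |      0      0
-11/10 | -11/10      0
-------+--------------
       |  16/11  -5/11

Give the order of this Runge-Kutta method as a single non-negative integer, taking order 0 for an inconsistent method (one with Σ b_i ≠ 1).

b = (16/11, -5/11)
c = (0, -11/10)
Σ b_i: 16/11·1 + (-5/11)·1 = 1 ✓
b·c: (-5/11)·(-11/10) = 1/2 ✓; 2 stages ⇒ order 2.

2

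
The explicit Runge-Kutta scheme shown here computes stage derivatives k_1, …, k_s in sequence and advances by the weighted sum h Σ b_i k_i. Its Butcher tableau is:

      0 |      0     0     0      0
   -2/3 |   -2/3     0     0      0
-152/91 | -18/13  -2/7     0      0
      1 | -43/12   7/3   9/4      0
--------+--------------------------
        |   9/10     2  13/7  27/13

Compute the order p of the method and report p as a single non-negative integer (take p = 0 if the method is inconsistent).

b = (9/10, 2, 13/7, 27/13)
c = (0, -2/3, -152/91, 1)
Ac = (0, 0, 4/21, -4352/819)
Σ b_i: 9/10·1 + 2·1 + 13/7·1 + 27/13·1 = 6219/910 ≠ 1 ⇒ order 0.

0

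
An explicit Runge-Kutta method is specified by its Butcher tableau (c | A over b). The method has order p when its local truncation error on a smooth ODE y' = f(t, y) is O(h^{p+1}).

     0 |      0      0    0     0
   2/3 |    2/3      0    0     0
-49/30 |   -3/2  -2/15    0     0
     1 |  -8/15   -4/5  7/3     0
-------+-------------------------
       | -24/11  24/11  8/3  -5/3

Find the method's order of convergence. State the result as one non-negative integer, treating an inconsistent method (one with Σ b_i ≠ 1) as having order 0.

b = (-24/11, 24/11, 8/3, -5/3)
c = (0, 2/3, -49/30, 1)
Ac = (0, 0, -4/45, -391/90)
Σ b_i: (-24/11)·1 + 24/11·1 + 8/3·1 + (-5/3)·1 = 1 ✓
b·c: 24/11·2/3 + 8/3·(-49/30) + (-5/3)·1 = -2261/495 ≠ 1/2 ⇒ order 1.

1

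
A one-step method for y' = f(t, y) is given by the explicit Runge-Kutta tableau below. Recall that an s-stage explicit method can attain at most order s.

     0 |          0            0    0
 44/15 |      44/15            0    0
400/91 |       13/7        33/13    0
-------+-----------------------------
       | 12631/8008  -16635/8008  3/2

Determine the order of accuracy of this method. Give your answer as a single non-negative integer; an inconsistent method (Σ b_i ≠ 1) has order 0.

b = (12631/8008, -16635/8008, 3/2)
c = (0, 44/15, 400/91)
Ac = (0, 0, 484/65)
Σ b_i: 12631/8008·1 + (-16635/8008)·1 + 3/2·1 = 1 ✓
b·c: (-16635/8008)·44/15 + 3/2·400/91 = 1/2 ✓
b·c²: (-16635/8008)·1936/225 + 3/2·160000/8281 = 1379782/124215 ≠ 1/3 ⇒ order 2.
b·Ac: 3/2·484/65 = 726/65 ≠ 1/6

2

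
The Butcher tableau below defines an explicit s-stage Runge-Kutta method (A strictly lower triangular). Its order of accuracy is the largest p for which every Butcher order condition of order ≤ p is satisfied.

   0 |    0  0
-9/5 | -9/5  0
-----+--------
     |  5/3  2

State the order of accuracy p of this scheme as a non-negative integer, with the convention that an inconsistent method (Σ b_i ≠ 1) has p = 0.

b = (5/3, 2)
c = (0, -9/5)
Σ b_i: 5/3·1 + 2·1 = 11/3 ≠ 1 ⇒ order 0.

0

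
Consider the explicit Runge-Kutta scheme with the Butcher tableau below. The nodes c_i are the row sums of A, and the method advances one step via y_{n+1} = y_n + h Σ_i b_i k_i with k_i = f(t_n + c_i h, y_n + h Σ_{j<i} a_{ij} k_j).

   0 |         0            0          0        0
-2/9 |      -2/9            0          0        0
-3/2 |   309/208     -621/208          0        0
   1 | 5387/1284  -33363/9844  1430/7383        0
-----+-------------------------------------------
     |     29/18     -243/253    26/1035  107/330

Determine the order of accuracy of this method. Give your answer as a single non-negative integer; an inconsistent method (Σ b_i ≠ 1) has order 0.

4

b = (29/18, -243/253, 26/1035, 107/330)
c = (0, -2/9, -3/2, 1)
Ac = (0, 0, 69/104, 99/214)
Σ b_i: 29/18·1 + (-243/253)·1 + 26/1035·1 + 107/330·1 = 1 ✓
b·c: (-243/253)·(-2/9) + 26/1035·(-3/2) + 107/330·1 = 1/2 ✓
b·c²: (-243/253)·4/81 + 26/1035·9/4 + 107/330·1 = 1/3 ✓
b·Ac: 26/1035·69/104 + 107/330·99/214 = 1/6 ✓
b·c³: (-243/253)·(-8/729) + 26/1035·(-27/8) + 107/330·1 = 1/4 ✓
b·(c∘Ac): 26/1035·(-207/208) + 107/330·99/214 = 1/8 ✓
b·Ac²: 26/1035·(-23/156) + 107/330·517/1926 = 1/12 ✓
b·A²c: 107/330·55/428 = 1/24 ✓; 4 stages ⇒ order 4.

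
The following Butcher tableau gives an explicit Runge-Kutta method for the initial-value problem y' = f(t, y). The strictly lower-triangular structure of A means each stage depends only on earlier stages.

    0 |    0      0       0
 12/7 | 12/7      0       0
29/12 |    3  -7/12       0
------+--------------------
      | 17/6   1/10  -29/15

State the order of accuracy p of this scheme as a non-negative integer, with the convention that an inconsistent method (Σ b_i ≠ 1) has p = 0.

1

b = (17/6, 1/10, -29/15)
c = (0, 12/7, 29/12)
Ac = (0, 0, -1)
Σ b_i: 17/6·1 + 1/10·1 + (-29/15)·1 = 1 ✓
b·c: 1/10·12/7 + (-29/15)·29/12 = -5671/1260 ≠ 1/2 ⇒ order 1.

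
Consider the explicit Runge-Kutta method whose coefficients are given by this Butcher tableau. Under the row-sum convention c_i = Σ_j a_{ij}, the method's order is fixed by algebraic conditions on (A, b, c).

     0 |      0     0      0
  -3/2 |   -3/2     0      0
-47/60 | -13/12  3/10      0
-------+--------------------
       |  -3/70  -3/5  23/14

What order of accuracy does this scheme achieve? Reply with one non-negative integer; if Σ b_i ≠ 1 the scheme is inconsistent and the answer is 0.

1

b = (-3/70, -3/5, 23/14)
c = (0, -3/2, -47/60)
Ac = (0, 0, -9/20)
Σ b_i: (-3/70)·1 + (-3/5)·1 + 23/14·1 = 1 ✓
b·c: (-3/5)·(-3/2) + 23/14·(-47/60) = -65/168 ≠ 1/2 ⇒ order 1.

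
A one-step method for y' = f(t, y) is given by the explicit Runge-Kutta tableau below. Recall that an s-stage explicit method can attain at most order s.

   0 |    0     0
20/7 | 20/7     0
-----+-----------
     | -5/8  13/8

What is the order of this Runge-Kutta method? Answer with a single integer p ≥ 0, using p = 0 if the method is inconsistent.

1

b = (-5/8, 13/8)
c = (0, 20/7)
Σ b_i: (-5/8)·1 + 13/8·1 = 1 ✓
b·c: 13/8·20/7 = 65/14 ≠ 1/2 ⇒ order 1.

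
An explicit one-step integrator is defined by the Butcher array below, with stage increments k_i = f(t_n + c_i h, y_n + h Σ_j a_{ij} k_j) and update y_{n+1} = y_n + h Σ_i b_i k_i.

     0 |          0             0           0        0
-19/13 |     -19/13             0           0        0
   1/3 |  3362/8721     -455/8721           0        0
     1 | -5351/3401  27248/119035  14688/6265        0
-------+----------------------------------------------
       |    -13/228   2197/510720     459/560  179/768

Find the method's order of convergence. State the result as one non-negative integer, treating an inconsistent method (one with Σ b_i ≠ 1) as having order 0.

b = (-13/228, 2197/510720, 459/560, 179/768)
c = (0, -19/13, 1/3, 1)
Ac = (0, 0, 35/459, 80/179)
Σ b_i: (-13/228)·1 + 2197/510720·1 + 459/560·1 + 179/768·1 = 1 ✓
b·c: 2197/510720·(-19/13) + 459/560·1/3 + 179/768·1 = 1/2 ✓
b·c²: 2197/510720·361/169 + 459/560·1/9 + 179/768·1 = 1/3 ✓
b·Ac: 459/560·35/459 + 179/768·80/179 = 1/6 ✓
b·c³: 2197/510720·(-6859/2197) + 459/560·1/27 + 179/768·1 = 1/4 ✓
b·(c∘Ac): 459/560·35/1377 + 179/768·80/179 = 1/8 ✓
b·Ac²: 459/560·(-665/5967) + 179/768·1744/2327 = 1/12 ✓
b·A²c: 179/768·32/179 = 1/24 ✓; 4 stages ⇒ order 4.

4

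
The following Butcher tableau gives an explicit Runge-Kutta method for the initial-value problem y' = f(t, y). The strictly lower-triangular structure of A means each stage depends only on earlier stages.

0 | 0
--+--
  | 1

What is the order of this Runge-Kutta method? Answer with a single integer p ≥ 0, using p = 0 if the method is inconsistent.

1

b = (1)
c = (0)
Σ b_i: 1·1 = 1 ✓; 1 stage ⇒ order 1.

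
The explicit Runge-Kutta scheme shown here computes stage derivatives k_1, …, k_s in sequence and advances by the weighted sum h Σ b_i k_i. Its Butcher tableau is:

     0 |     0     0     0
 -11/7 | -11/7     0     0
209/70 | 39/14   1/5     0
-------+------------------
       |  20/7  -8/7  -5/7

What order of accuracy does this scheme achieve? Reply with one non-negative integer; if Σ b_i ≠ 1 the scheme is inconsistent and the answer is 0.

1

b = (20/7, -8/7, -5/7)
c = (0, -11/7, 209/70)
Ac = (0, 0, -11/35)
Σ b_i: 20/7·1 + (-8/7)·1 + (-5/7)·1 = 1 ✓
b·c: (-8/7)·(-11/7) + (-5/7)·209/70 = -33/98 ≠ 1/2 ⇒ order 1.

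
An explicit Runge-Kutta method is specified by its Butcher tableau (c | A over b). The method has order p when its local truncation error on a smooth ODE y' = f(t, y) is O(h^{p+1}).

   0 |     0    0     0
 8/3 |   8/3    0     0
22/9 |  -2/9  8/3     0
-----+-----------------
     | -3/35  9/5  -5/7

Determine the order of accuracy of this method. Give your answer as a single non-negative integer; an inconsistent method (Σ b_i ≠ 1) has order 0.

1

b = (-3/35, 9/5, -5/7)
c = (0, 8/3, 22/9)
Ac = (0, 0, 64/9)
Σ b_i: (-3/35)·1 + 9/5·1 + (-5/7)·1 = 1 ✓
b·c: 9/5·8/3 + (-5/7)·22/9 = 962/315 ≠ 1/2 ⇒ order 1.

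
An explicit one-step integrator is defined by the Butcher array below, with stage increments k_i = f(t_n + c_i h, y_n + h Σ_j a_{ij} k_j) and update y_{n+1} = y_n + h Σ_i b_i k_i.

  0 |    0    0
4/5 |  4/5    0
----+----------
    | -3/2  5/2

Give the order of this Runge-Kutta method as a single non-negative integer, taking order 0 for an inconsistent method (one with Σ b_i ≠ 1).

1

b = (-3/2, 5/2)
c = (0, 4/5)
Σ b_i: (-3/2)·1 + 5/2·1 = 1 ✓
b·c: 5/2·4/5 = 2 ≠ 1/2 ⇒ order 1.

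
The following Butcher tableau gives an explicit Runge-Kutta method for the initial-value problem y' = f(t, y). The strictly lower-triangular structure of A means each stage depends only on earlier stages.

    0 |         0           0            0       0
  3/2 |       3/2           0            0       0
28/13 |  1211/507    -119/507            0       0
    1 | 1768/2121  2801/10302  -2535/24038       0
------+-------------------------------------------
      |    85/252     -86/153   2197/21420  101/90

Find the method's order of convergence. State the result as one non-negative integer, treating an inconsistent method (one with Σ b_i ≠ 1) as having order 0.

4

b = (85/252, -86/153, 2197/21420, 101/90)
c = (0, 3/2, 28/13, 1)
Ac = (0, 0, -119/338, 73/404)
Σ b_i: 85/252·1 + (-86/153)·1 + 2197/21420·1 + 101/90·1 = 1 ✓
b·c: (-86/153)·3/2 + 2197/21420·28/13 + 101/90·1 = 1/2 ✓
b·c²: (-86/153)·9/4 + 2197/21420·784/169 + 101/90·1 = 1/3 ✓
b·Ac: 2197/21420·(-119/338) + 101/90·73/404 = 1/6 ✓
b·c³: (-86/153)·27/8 + 2197/21420·21952/2197 + 101/90·1 = 1/4 ✓
b·(c∘Ac): 2197/21420·(-1666/2197) + 101/90·73/404 = 1/8 ✓
b·Ac²: 2197/21420·(-357/676) + 101/90·99/808 = 1/12 ✓
b·A²c: 101/90·15/404 = 1/24 ✓; 4 stages ⇒ order 4.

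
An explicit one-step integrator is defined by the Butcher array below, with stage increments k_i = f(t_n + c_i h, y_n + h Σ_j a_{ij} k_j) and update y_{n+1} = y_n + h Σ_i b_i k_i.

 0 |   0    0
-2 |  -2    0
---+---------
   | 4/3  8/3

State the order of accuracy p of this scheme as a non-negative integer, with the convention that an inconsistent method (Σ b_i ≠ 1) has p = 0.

b = (4/3, 8/3)
c = (0, -2)
Σ b_i: 4/3·1 + 8/3·1 = 4 ≠ 1 ⇒ order 0.

0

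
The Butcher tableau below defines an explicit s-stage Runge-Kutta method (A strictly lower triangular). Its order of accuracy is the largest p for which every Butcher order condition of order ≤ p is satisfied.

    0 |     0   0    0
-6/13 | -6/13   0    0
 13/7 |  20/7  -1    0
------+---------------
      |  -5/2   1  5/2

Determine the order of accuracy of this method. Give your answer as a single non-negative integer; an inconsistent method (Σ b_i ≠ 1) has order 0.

1

b = (-5/2, 1, 5/2)
c = (0, -6/13, 13/7)
Ac = (0, 0, 6/13)
Σ b_i: (-5/2)·1 + 1·1 + 5/2·1 = 1 ✓
b·c: 1·(-6/13) + 5/2·13/7 = 761/182 ≠ 1/2 ⇒ order 1.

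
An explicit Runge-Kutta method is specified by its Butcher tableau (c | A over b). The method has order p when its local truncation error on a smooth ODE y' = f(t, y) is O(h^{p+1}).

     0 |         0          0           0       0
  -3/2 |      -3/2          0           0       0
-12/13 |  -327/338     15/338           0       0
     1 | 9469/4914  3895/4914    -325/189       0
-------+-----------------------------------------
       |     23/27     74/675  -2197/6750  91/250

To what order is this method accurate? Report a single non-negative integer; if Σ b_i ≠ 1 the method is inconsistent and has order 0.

b = (23/27, 74/675, -2197/6750, 91/250)
c = (0, -3/2, -12/13, 1)
Ac = (0, 0, -45/676, 145/364)
Σ b_i: 23/27·1 + 74/675·1 + (-2197/6750)·1 + 91/250·1 = 1 ✓
b·c: 74/675·(-3/2) + (-2197/6750)·(-12/13) + 91/250·1 = 1/2 ✓
b·c²: 74/675·9/4 + (-2197/6750)·144/169 + 91/250·1 = 1/3 ✓
b·Ac: (-2197/6750)·(-45/676) + 91/250·145/364 = 1/6 ✓
b·c³: 74/675·(-27/8) + (-2197/6750)·(-1728/2197) + 91/250·1 = 1/4 ✓
b·(c∘Ac): (-2197/6750)·135/2197 + 91/250·145/364 = 1/8 ✓
b·Ac²: (-2197/6750)·135/1352 + 91/250·695/2184 = 1/12 ✓
b·A²c: 91/250·125/1092 = 1/24 ✓; 4 stages ⇒ order 4.

4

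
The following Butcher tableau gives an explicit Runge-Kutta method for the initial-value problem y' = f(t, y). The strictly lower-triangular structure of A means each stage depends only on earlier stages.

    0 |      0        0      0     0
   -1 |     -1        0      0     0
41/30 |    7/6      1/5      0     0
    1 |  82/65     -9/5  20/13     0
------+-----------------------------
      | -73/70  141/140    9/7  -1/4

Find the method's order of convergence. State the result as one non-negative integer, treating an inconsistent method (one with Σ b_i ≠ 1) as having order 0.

2

b = (-73/70, 141/140, 9/7, -1/4)
c = (0, -1, 41/30, 1)
Ac = (0, 0, -1/5, 761/195)
Σ b_i: (-73/70)·1 + 141/140·1 + 9/7·1 + (-1/4)·1 = 1 ✓
b·c: 141/140·(-1) + 9/7·41/30 + (-1/4)·1 = 1/2 ✓
b·c²: 141/140·1 + 9/7·1681/900 + (-1/4)·1 = 2211/700 ≠ 1/3 ⇒ order 2.
b·Ac: 9/7·(-1/5) + (-1/4)·761/195 = -6731/5460 ≠ 1/6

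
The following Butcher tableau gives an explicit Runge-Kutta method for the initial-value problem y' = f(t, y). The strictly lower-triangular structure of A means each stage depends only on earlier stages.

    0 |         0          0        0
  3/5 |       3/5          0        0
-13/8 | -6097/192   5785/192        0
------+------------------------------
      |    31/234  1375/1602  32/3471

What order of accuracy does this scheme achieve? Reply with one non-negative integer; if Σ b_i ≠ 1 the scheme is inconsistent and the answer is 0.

b = (31/234, 1375/1602, 32/3471)
c = (0, 3/5, -13/8)
Ac = (0, 0, 1157/64)
Σ b_i: 31/234·1 + 1375/1602·1 + 32/3471·1 = 1 ✓
b·c: 1375/1602·3/5 + 32/3471·(-13/8) = 1/2 ✓
b·c²: 1375/1602·9/25 + 32/3471·169/64 = 1/3 ✓
b·Ac: 32/3471·1157/64 = 1/6 ✓; 3 stages ⇒ order 3.

3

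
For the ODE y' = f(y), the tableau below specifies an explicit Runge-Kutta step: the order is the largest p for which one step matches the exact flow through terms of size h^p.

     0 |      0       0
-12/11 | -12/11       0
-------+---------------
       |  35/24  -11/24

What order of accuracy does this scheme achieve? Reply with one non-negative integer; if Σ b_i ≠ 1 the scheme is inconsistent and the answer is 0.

b = (35/24, -11/24)
c = (0, -12/11)
Σ b_i: 35/24·1 + (-11/24)·1 = 1 ✓
b·c: (-11/24)·(-12/11) = 1/2 ✓; 2 stages ⇒ order 2.

2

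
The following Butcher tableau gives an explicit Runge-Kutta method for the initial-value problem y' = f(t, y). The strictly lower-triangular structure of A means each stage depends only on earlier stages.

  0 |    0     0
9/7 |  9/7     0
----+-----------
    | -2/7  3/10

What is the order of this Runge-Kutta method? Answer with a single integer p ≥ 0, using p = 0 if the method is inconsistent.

0

b = (-2/7, 3/10)
c = (0, 9/7)
Σ b_i: (-2/7)·1 + 3/10·1 = 1/70 ≠ 1 ⇒ order 0.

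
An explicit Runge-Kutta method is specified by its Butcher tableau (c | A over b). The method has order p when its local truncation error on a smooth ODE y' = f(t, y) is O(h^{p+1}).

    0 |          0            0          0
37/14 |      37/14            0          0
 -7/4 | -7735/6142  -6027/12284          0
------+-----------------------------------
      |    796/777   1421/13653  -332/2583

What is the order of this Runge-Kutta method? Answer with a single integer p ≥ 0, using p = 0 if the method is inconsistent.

b = (796/777, 1421/13653, -332/2583)
c = (0, 37/14, -7/4)
Ac = (0, 0, -861/664)
Σ b_i: 796/777·1 + 1421/13653·1 + (-332/2583)·1 = 1 ✓
b·c: 1421/13653·37/14 + (-332/2583)·(-7/4) = 1/2 ✓
b·c²: 1421/13653·1369/196 + (-332/2583)·49/16 = 1/3 ✓
b·Ac: (-332/2583)·(-861/664) = 1/6 ✓; 3 stages ⇒ order 3.

3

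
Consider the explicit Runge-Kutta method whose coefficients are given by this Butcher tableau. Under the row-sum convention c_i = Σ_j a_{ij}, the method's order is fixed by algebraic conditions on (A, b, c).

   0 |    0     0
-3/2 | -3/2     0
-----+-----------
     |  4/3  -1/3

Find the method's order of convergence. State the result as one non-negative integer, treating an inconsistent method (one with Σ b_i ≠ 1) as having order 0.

b = (4/3, -1/3)
c = (0, -3/2)
Σ b_i: 4/3·1 + (-1/3)·1 = 1 ✓
b·c: (-1/3)·(-3/2) = 1/2 ✓; 2 stages ⇒ order 2.

2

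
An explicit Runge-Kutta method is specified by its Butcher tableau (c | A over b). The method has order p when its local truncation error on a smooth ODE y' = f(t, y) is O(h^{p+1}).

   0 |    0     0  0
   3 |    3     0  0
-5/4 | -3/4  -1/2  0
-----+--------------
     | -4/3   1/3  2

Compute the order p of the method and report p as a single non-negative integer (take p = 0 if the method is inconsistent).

1

b = (-4/3, 1/3, 2)
c = (0, 3, -5/4)
Ac = (0, 0, -3/2)
Σ b_i: (-4/3)·1 + 1/3·1 + 2·1 = 1 ✓
b·c: 1/3·3 + 2·(-5/4) = -3/2 ≠ 1/2 ⇒ order 1.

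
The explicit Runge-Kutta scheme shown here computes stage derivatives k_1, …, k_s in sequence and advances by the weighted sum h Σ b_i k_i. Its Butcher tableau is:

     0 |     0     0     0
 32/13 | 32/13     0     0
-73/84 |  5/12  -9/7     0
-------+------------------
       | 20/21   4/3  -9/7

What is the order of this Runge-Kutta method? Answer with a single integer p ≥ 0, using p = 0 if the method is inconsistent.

b = (20/21, 4/3, -9/7)
c = (0, 32/13, -73/84)
Ac = (0, 0, -288/91)
Σ b_i: 20/21·1 + 4/3·1 + (-9/7)·1 = 1 ✓
b·c: 4/3·32/13 + (-9/7)·(-73/84) = 33629/7644 ≠ 1/2 ⇒ order 1.

1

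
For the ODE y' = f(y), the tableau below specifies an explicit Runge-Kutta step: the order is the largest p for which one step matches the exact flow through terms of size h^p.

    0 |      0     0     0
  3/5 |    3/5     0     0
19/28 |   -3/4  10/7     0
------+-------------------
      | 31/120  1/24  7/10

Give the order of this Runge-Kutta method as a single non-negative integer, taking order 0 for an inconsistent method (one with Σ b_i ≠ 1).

2

b = (31/120, 1/24, 7/10)
c = (0, 3/5, 19/28)
Ac = (0, 0, 6/7)
Σ b_i: 31/120·1 + 1/24·1 + 7/10·1 = 1 ✓
b·c: 1/24·3/5 + 7/10·19/28 = 1/2 ✓
b·c²: 1/24·9/25 + 7/10·361/784 = 1889/5600 ≠ 1/3 ⇒ order 2.
b·Ac: 7/10·6/7 = 3/5 ≠ 1/6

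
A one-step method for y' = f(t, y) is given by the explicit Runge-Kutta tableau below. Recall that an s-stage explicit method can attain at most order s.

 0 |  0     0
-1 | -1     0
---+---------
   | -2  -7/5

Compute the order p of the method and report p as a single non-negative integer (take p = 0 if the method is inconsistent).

b = (-2, -7/5)
c = (0, -1)
Σ b_i: (-2)·1 + (-7/5)·1 = -17/5 ≠ 1 ⇒ order 0.

0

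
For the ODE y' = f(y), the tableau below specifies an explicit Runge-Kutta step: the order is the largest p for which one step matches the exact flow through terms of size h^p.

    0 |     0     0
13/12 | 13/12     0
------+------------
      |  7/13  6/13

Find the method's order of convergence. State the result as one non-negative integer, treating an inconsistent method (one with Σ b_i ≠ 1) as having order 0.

b = (7/13, 6/13)
c = (0, 13/12)
Σ b_i: 7/13·1 + 6/13·1 = 1 ✓
b·c: 6/13·13/12 = 1/2 ✓; 2 stages ⇒ order 2.

2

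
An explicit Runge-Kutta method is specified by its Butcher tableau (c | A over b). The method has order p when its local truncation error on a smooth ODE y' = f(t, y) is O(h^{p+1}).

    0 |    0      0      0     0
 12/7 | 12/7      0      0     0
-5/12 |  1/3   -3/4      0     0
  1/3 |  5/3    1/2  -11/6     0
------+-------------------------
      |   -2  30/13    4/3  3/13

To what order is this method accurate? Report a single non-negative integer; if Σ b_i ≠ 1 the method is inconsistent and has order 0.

b = (-2, 30/13, 4/3, 3/13)
c = (0, 12/7, -5/12, 1/3)
Ac = (0, 0, -9/7, 817/504)
Σ b_i: (-2)·1 + 30/13·1 + 4/3·1 + 3/13·1 = 73/39 ≠ 1 ⇒ order 0.

0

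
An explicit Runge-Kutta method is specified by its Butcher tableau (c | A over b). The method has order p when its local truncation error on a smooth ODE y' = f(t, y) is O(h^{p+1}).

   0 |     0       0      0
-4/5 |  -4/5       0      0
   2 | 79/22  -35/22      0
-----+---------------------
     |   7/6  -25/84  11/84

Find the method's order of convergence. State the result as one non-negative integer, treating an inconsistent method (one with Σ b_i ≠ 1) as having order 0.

b = (7/6, -25/84, 11/84)
c = (0, -4/5, 2)
Ac = (0, 0, 14/11)
Σ b_i: 7/6·1 + (-25/84)·1 + 11/84·1 = 1 ✓
b·c: (-25/84)·(-4/5) + 11/84·2 = 1/2 ✓
b·c²: (-25/84)·16/25 + 11/84·4 = 1/3 ✓
b·Ac: 11/84·14/11 = 1/6 ✓; 3 stages ⇒ order 3.

3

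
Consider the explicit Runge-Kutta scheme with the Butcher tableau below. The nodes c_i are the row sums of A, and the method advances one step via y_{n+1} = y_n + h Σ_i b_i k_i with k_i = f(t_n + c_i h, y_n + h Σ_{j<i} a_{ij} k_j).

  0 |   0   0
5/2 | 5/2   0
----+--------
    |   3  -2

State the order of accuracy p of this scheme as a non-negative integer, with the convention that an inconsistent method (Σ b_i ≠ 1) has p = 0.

b = (3, -2)
c = (0, 5/2)
Σ b_i: 3·1 + (-2)·1 = 1 ✓
b·c: (-2)·5/2 = -5 ≠ 1/2 ⇒ order 1.

1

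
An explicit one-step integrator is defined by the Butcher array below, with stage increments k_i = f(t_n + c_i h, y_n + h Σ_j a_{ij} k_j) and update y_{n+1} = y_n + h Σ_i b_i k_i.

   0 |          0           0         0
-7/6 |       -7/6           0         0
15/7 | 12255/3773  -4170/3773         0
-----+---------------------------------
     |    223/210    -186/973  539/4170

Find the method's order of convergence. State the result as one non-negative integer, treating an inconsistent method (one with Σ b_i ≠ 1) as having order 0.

b = (223/210, -186/973, 539/4170)
c = (0, -7/6, 15/7)
Ac = (0, 0, 695/539)
Σ b_i: 223/210·1 + (-186/973)·1 + 539/4170·1 = 1 ✓
b·c: (-186/973)·(-7/6) + 539/4170·15/7 = 1/2 ✓
b·c²: (-186/973)·49/36 + 539/4170·225/49 = 1/3 ✓
b·Ac: 539/4170·695/539 = 1/6 ✓; 3 stages ⇒ order 3.

3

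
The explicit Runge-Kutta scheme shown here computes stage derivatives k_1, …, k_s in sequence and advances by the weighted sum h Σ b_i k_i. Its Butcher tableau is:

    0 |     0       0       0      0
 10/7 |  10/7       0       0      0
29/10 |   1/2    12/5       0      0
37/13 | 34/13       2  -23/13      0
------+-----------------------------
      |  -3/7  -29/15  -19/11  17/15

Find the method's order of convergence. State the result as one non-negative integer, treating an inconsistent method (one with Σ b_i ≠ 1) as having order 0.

b = (-3/7, -29/15, -19/11, 17/15)
c = (0, 10/7, 29/10, 37/13)
Ac = (0, 0, 24/7, -2069/910)
Σ b_i: (-3/7)·1 + (-29/15)·1 + (-19/11)·1 + 17/15·1 = -1138/385 ≠ 1 ⇒ order 0.

0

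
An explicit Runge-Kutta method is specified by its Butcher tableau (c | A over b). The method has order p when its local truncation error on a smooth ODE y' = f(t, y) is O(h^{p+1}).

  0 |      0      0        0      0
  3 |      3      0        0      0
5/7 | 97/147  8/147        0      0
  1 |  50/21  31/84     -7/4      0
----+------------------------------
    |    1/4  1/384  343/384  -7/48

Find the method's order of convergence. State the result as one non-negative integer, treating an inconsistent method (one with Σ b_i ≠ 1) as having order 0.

b = (1/4, 1/384, 343/384, -7/48)
c = (0, 3, 5/7, 1)
Ac = (0, 0, 8/49, -1/7)
Σ b_i: 1/4·1 + 1/384·1 + 343/384·1 + (-7/48)·1 = 1 ✓
b·c: 1/384·3 + 343/384·5/7 + (-7/48)·1 = 1/2 ✓
b·c²: 1/384·9 + 343/384·25/49 + (-7/48)·1 = 1/3 ✓
b·Ac: 343/384·8/49 + (-7/48)·(-1/7) = 1/6 ✓
b·c³: 1/384·27 + 343/384·125/343 + (-7/48)·1 = 1/4 ✓
b·(c∘Ac): 343/384·40/343 + (-7/48)·(-1/7) = 1/8 ✓
b·Ac²: 343/384·24/49 + (-7/48)·17/7 = 1/12 ✓
b·A²c: (-7/48)·(-2/7) = 1/24 ✓; 4 stages ⇒ order 4.

4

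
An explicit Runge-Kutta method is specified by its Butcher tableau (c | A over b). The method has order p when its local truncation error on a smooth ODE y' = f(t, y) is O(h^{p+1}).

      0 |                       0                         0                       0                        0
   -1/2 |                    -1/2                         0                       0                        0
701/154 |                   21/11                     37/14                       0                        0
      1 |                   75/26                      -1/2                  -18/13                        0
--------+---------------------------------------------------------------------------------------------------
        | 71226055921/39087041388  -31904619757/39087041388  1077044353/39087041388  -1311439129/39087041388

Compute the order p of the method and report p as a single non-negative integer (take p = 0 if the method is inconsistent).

b = (71226055921/39087041388, -31904619757/39087041388, 1077044353/39087041388, -1311439129/39087041388)
c = (0, -1/2, 701/154, 1)
Ac = (0, 0, -37/28, -24235/4004)
Σ b_i: 71226055921/39087041388·1 + (-31904619757/39087041388)·1 + 1077044353/39087041388·1 + (-1311439129/39087041388)·1 = 1 ✓
b·c: (-31904619757/39087041388)·(-1/2) + 1077044353/39087041388·701/154 + (-1311439129/39087041388)·1 = 1/2 ✓
b·c²: (-31904619757/39087041388)·1/4 + 1077044353/39087041388·491401/23716 + (-1311439129/39087041388)·1 = 1/3 ✓
b·Ac: 1077044353/39087041388·(-37/28) + (-1311439129/39087041388)·(-24235/4004) = 1/6 ✓
b·c³: (-31904619757/39087041388)·(-1/8) + 1077044353/39087041388·344472101/3652264 + (-1311439129/39087041388)·1 = 1529156611171/573276607024 ≠ 1/4 ⇒ order 3.
b·(c∘Ac): 1077044353/39087041388·(-25937/4312) + (-1311439129/39087041388)·(-24235/4004) = 105170621/2817084064 ≠ 1/8
b·Ac²: 1077044353/39087041388·37/56 + (-1311439129/39087041388)·(-17767513/616616) = 741127846589/752425546719 ≠ 1/12
b·A²c: (-1311439129/39087041388)·333/182 = -43234257/704271016 ≠ 1/24

3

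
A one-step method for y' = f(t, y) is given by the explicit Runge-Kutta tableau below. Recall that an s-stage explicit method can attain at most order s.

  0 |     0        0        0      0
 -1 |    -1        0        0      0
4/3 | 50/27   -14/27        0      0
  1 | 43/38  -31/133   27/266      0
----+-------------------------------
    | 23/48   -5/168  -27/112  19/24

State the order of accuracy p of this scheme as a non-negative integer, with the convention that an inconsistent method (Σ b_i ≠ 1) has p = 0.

b = (23/48, -5/168, -27/112, 19/24)
c = (0, -1, 4/3, 1)
Ac = (0, 0, 14/27, 7/19)
Σ b_i: 23/48·1 + (-5/168)·1 + (-27/112)·1 + 19/24·1 = 1 ✓
b·c: (-5/168)·(-1) + (-27/112)·4/3 + 19/24·1 = 1/2 ✓
b·c²: (-5/168)·1 + (-27/112)·16/9 + 19/24·1 = 1/3 ✓
b·Ac: (-27/112)·14/27 + 19/24·7/19 = 1/6 ✓
b·c³: (-5/168)·(-1) + (-27/112)·64/27 + 19/24·1 = 1/4 ✓
b·(c∘Ac): (-27/112)·56/81 + 19/24·7/19 = 1/8 ✓
b·Ac²: (-27/112)·(-14/27) + 19/24·(-1/19) = 1/12 ✓
b·A²c: 19/24·1/19 = 1/24 ✓; 4 stages ⇒ order 4.

4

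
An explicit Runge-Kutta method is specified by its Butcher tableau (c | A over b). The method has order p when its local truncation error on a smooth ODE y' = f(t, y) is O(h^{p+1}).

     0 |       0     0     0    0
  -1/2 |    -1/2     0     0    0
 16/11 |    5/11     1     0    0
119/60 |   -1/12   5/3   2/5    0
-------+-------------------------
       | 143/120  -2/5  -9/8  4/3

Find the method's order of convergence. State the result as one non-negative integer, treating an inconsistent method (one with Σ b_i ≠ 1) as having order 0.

1

b = (143/120, -2/5, -9/8, 4/3)
c = (0, -1/2, 16/11, 119/60)
Ac = (0, 0, -1/2, -83/330)
Σ b_i: 143/120·1 + (-2/5)·1 + (-9/8)·1 + 4/3·1 = 1 ✓
b·c: (-2/5)·(-1/2) + (-9/8)·16/11 + 4/3·119/60 = 598/495 ≠ 1/2 ⇒ order 1.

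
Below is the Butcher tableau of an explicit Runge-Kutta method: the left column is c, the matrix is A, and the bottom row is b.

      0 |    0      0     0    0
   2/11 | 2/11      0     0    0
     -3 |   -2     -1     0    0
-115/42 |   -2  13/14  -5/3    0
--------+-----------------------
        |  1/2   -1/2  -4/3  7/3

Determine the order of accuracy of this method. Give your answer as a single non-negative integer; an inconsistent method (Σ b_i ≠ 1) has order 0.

1

b = (1/2, -1/2, -4/3, 7/3)
c = (0, 2/11, -3, -115/42)
Ac = (0, 0, -2/11, 398/77)
Σ b_i: 1/2·1 + (-1/2)·1 + (-4/3)·1 + 7/3·1 = 1 ✓
b·c: (-1/2)·2/11 + (-4/3)·(-3) + 7/3·(-115/42) = -491/198 ≠ 1/2 ⇒ order 1.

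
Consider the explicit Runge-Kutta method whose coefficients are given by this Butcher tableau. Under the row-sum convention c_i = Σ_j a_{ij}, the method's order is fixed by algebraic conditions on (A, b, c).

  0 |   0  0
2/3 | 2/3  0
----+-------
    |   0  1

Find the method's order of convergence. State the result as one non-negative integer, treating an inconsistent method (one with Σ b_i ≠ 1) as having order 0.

b = (0, 1)
c = (0, 2/3)
Σ b_i: 1·1 = 1 ✓
b·c: 1·2/3 = 2/3 ≠ 1/2 ⇒ order 1.

1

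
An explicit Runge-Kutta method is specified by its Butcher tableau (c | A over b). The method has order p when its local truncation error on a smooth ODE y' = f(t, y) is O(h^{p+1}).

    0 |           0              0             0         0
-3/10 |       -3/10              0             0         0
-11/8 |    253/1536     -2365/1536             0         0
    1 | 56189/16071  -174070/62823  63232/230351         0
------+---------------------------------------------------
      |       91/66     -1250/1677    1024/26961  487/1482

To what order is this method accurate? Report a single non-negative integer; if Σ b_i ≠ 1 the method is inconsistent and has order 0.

4

b = (91/66, -1250/1677, 1024/26961, 487/1482)
c = (0, -3/10, -11/8, 1)
Ac = (0, 0, 473/1024, 221/487)
Σ b_i: 91/66·1 + (-1250/1677)·1 + 1024/26961·1 + 487/1482·1 = 1 ✓
b·c: (-1250/1677)·(-3/10) + 1024/26961·(-11/8) + 487/1482·1 = 1/2 ✓
b·c²: (-1250/1677)·9/100 + 1024/26961·121/64 + 487/1482·1 = 1/3 ✓
b·Ac: 1024/26961·473/1024 + 487/1482·221/487 = 1/6 ✓
b·c³: (-1250/1677)·(-27/1000) + 1024/26961·(-1331/512) + 487/1482·1 = 1/4 ✓
b·(c∘Ac): 1024/26961·(-5203/8192) + 487/1482·221/487 = 1/8 ✓
b·Ac²: 1024/26961·(-1419/10240) + 487/1482·1313/4870 = 1/12 ✓
b·A²c: 487/1482·247/1948 = 1/24 ✓; 4 stages ⇒ order 4.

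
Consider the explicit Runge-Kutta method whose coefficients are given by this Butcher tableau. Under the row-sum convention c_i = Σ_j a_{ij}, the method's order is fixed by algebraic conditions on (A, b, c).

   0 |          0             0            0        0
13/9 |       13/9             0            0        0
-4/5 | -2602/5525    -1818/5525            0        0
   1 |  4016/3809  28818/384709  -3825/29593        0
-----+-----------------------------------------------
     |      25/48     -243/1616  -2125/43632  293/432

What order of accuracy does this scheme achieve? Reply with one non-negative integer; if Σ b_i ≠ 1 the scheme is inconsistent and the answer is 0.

4

b = (25/48, -243/1616, -2125/43632, 293/432)
c = (0, 13/9, -4/5, 1)
Ac = (0, 0, -202/425, 62/293)
Σ b_i: 25/48·1 + (-243/1616)·1 + (-2125/43632)·1 + 293/432·1 = 1 ✓
b·c: (-243/1616)·13/9 + (-2125/43632)·(-4/5) + 293/432·1 = 1/2 ✓
b·c²: (-243/1616)·169/81 + (-2125/43632)·16/25 + 293/432·1 = 1/3 ✓
b·Ac: (-2125/43632)·(-202/425) + 293/432·62/293 = 1/6 ✓
b·c³: (-243/1616)·2197/729 + (-2125/43632)·(-64/125) + 293/432·1 = 1/4 ✓
b·(c∘Ac): (-2125/43632)·808/2125 + 293/432·62/293 = 1/8 ✓
b·Ac²: (-2125/43632)·(-2626/3825) + 293/432·194/2637 = 1/12 ✓
b·A²c: 293/432·18/293 = 1/24 ✓; 4 stages ⇒ order 4.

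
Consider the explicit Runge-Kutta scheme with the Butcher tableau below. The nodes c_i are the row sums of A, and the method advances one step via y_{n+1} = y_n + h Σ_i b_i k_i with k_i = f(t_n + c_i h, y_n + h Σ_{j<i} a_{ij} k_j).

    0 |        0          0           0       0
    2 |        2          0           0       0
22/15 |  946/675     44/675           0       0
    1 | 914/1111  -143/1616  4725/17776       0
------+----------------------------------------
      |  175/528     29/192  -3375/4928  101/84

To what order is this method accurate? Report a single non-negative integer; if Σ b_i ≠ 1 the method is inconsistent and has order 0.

4

b = (175/528, 29/192, -3375/4928, 101/84)
c = (0, 2, 22/15, 1)
Ac = (0, 0, 88/675, 43/202)
Σ b_i: 175/528·1 + 29/192·1 + (-3375/4928)·1 + 101/84·1 = 1 ✓
b·c: 29/192·2 + (-3375/4928)·22/15 + 101/84·1 = 1/2 ✓
b·c²: 29/192·4 + (-3375/4928)·484/225 + 101/84·1 = 1/3 ✓
b·Ac: (-3375/4928)·88/675 + 101/84·43/202 = 1/6 ✓
b·c³: 29/192·8 + (-3375/4928)·10648/3375 + 101/84·1 = 1/4 ✓
b·(c∘Ac): (-3375/4928)·1936/10125 + 101/84·43/202 = 1/8 ✓
b·Ac²: (-3375/4928)·176/675 + 101/84·22/101 = 1/12 ✓
b·A²c: 101/84·7/202 = 1/24 ✓; 4 stages ⇒ order 4.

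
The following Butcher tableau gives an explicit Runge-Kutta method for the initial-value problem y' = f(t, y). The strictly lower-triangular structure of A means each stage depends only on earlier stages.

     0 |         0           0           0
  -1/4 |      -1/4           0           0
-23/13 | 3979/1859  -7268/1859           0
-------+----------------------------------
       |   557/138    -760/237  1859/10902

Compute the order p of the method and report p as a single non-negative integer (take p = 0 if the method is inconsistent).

b = (557/138, -760/237, 1859/10902)
c = (0, -1/4, -23/13)
Ac = (0, 0, 1817/1859)
Σ b_i: 557/138·1 + (-760/237)·1 + 1859/10902·1 = 1 ✓
b·c: (-760/237)·(-1/4) + 1859/10902·(-23/13) = 1/2 ✓
b·c²: (-760/237)·1/16 + 1859/10902·529/169 = 1/3 ✓
b·Ac: 1859/10902·1817/1859 = 1/6 ✓; 3 stages ⇒ order 3.

3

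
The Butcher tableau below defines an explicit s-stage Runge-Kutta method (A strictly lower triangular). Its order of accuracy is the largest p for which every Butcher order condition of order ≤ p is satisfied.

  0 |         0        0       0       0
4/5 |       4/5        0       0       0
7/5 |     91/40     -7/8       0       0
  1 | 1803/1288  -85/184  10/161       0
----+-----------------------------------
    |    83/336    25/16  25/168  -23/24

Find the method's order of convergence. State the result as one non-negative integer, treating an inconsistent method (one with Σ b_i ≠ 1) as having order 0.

b = (83/336, 25/16, 25/168, -23/24)
c = (0, 4/5, 7/5, 1)
Ac = (0, 0, -7/10, -13/46)
Σ b_i: 83/336·1 + 25/16·1 + 25/168·1 + (-23/24)·1 = 1 ✓
b·c: 25/16·4/5 + 25/168·7/5 + (-23/24)·1 = 1/2 ✓
b·c²: 25/16·16/25 + 25/168·49/25 + (-23/24)·1 = 1/3 ✓
b·Ac: 25/168·(-7/10) + (-23/24)·(-13/46) = 1/6 ✓
b·c³: 25/16·64/125 + 25/168·343/125 + (-23/24)·1 = 1/4 ✓
b·(c∘Ac): 25/168·(-49/50) + (-23/24)·(-13/46) = 1/8 ✓
b·Ac²: 25/168·(-14/25) + (-23/24)·(-4/23) = 1/12 ✓
b·A²c: (-23/24)·(-1/23) = 1/24 ✓; 4 stages ⇒ order 4.

4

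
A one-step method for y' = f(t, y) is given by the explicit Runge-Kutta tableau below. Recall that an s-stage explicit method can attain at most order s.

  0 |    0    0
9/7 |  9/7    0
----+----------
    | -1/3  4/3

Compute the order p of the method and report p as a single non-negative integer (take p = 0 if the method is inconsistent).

b = (-1/3, 4/3)
c = (0, 9/7)
Σ b_i: (-1/3)·1 + 4/3·1 = 1 ✓
b·c: 4/3·9/7 = 12/7 ≠ 1/2 ⇒ order 1.

1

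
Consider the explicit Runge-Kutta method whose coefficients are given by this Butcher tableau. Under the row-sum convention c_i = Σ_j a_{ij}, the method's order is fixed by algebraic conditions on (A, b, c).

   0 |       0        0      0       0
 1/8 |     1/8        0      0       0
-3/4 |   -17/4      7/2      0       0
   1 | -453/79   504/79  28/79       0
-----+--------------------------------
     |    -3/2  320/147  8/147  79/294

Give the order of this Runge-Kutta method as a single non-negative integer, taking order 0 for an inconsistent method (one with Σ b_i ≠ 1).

b = (-3/2, 320/147, 8/147, 79/294)
c = (0, 1/8, -3/4, 1)
Ac = (0, 0, 7/16, 42/79)
Σ b_i: (-3/2)·1 + 320/147·1 + 8/147·1 + 79/294·1 = 1 ✓
b·c: 320/147·1/8 + 8/147·(-3/4) + 79/294·1 = 1/2 ✓
b·c²: 320/147·1/64 + 8/147·9/16 + 79/294·1 = 1/3 ✓
b·Ac: 8/147·7/16 + 79/294·42/79 = 1/6 ✓
b·c³: 320/147·1/512 + 8/147·(-27/64) + 79/294·1 = 1/4 ✓
b·(c∘Ac): 8/147·(-21/64) + 79/294·42/79 = 1/8 ✓
b·Ac²: 8/147·7/128 + 79/294·189/632 = 1/12 ✓
b·A²c: 79/294·49/316 = 1/24 ✓; 4 stages ⇒ order 4.

4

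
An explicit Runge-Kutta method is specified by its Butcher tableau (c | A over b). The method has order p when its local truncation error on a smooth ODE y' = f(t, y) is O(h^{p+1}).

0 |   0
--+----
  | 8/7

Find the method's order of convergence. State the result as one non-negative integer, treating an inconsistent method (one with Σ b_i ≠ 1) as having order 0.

b = (8/7)
c = (0)
Σ b_i: 8/7·1 = 8/7 ≠ 1 ⇒ order 0.

0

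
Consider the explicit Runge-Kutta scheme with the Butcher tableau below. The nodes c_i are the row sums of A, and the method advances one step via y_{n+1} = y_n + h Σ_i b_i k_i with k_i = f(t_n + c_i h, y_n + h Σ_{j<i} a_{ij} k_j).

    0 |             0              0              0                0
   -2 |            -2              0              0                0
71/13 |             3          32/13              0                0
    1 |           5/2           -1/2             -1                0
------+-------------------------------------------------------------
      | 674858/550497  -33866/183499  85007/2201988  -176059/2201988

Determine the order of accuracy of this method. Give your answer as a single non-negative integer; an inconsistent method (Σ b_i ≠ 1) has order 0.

3

b = (674858/550497, -33866/183499, 85007/2201988, -176059/2201988)
c = (0, -2, 71/13, 1)
Ac = (0, 0, -64/13, -58/13)
Σ b_i: 674858/550497·1 + (-33866/183499)·1 + 85007/2201988·1 + (-176059/2201988)·1 = 1 ✓
b·c: (-33866/183499)·(-2) + 85007/2201988·71/13 + (-176059/2201988)·1 = 1/2 ✓
b·c²: (-33866/183499)·4 + 85007/2201988·5041/169 + (-176059/2201988)·1 = 1/3 ✓
b·Ac: 85007/2201988·(-64/13) + (-176059/2201988)·(-58/13) = 1/6 ✓
b·c³: (-33866/183499)·(-8) + 85007/2201988·357911/2197 + (-176059/2201988)·1 = 36667539/4770974 ≠ 1/4 ⇒ order 3.
b·(c∘Ac): 85007/2201988·(-4544/169) + (-176059/2201988)·(-58/13) = -250023/366998 ≠ 1/8
b·Ac²: 85007/2201988·128/13 + (-176059/2201988)·(-5379/169) = 83728693/28625844 ≠ 1/12
b·A²c: (-176059/2201988)·64/13 = -216688/550497 ≠ 1/24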